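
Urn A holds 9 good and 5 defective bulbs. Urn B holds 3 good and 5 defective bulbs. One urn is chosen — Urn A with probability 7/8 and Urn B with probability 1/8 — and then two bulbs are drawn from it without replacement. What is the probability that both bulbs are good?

From Urn A: P(both good) = (9/14)(8/13) = 36/91.
From Urn B: P(both good) = (3/8)(2/7) = 3/28.
Total probability = (7/8)(36/91) + (1/8)(3/28) = 1047/2912.

1047/2912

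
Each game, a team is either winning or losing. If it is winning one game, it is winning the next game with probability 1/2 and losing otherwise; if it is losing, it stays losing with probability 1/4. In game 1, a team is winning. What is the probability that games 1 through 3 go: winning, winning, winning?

Game 1 is given. For each transition, use the conditional probability from the current state:
P(winning | winning) = 1/2; P(winning | winning) = 1/2.
P = 1/2 × 1/2 = 1/4.

1/4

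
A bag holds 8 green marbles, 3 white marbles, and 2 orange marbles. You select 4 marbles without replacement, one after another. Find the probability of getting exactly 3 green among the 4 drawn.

One ordering (green drawn first) has probability 8/13 × 7/12 × 6/11 × 5/10 = 1680/17160 = 14/143.
There are C(4,3) = 4 such orderings, each equally likely, so P = 4 × 14/143 = 56/143.

56/143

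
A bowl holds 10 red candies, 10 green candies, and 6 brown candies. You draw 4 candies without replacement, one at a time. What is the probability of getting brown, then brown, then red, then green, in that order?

Each draw changes the counts, so multiply the conditional probabilities along the sequence:
P = 6/26 × 5/25 × 10/24 × 10/23 = 3000/358800 = 5/598.

5/598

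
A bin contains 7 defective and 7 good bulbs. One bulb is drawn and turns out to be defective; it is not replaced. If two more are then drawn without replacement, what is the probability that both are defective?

5/26

After the first draw, 6 of the remaining 13 bulbs are defective.
P = 6/13 × 5/12 = 30/156 = 5/26.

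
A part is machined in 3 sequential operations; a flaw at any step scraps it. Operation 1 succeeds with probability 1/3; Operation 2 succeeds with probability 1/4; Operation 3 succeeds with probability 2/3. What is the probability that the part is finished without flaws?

Each stage is reached only if all earlier stages succeed, so
P = 1/3 × 1/4 × 2/3 = 2/36 = 1/18.

1/18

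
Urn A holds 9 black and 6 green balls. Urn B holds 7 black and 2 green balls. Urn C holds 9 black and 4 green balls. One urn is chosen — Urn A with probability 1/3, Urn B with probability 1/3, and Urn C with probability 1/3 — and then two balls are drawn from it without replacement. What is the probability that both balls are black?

From Urn A: P(both black) = (9/15)(8/14) = 12/35.
From Urn B: P(both black) = (7/9)(6/8) = 7/12.
From Urn C: P(both black) = (9/13)(8/12) = 6/13.
Total probability = (1/3)(12/35) + (1/3)(7/12) + (1/3)(6/13) = 7577/16380.

7577/16380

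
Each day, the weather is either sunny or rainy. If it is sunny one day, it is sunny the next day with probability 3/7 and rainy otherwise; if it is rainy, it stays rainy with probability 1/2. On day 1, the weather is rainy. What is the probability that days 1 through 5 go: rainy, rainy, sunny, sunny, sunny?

9/196

Day 1 is given. For each transition, use the conditional probability from the current state:
P(rainy | rainy) = 1/2; P(sunny | rainy) = 1/2; P(sunny | sunny) = 3/7; P(sunny | sunny) = 3/7.
P = 1/2 × 1/2 × 3/7 × 3/7 = 9/196.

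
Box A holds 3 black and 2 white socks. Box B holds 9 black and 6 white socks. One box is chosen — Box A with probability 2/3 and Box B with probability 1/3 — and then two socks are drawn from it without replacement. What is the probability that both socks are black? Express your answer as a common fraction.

From Box A: P(both black) = (3/5)(2/4) = 3/10.
From Box B: P(both black) = (9/15)(8/14) = 12/35.
Total probability = (2/3)(3/10) + (1/3)(12/35) = 11/35.

11/35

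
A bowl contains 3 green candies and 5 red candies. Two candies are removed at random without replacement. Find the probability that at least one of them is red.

P(no red) = 3/8 × 2/7 = 6/56 = 3/28.
P(at least one) = 1 − 3/28 = 25/28.

25/28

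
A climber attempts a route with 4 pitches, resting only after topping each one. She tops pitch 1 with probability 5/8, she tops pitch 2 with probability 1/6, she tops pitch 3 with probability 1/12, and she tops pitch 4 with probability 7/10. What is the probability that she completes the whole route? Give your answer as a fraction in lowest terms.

7/1152

Each stage is reached only if all earlier stages succeed, so
P = 5/8 × 1/6 × 1/12 × 7/10 = 35/5760 = 7/1152.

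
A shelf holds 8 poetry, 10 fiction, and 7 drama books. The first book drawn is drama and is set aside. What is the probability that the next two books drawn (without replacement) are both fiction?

With the first book removed, 10 fiction remain out of 24.
P = 10/24 × 9/23 = 90/552 = 15/92.

15/92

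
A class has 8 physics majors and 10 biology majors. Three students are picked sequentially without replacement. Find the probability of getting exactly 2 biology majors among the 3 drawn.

15/34

One ordering (biology majors drawn first) has probability 10/18 × 9/17 × 8/16 = 720/4896 = 5/34.
There are C(3,2) = 3 such orderings, each equally likely, so P = 3 × 5/34 = 15/34.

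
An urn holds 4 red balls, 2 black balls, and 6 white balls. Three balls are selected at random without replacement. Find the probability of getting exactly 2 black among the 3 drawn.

One ordering (black drawn first) has probability 2/12 × 1/11 × 10/10 = 20/1320 = 1/66.
There are C(3,2) = 3 such orderings, each equally likely, so P = 3 × 1/66 = 1/22.

1/22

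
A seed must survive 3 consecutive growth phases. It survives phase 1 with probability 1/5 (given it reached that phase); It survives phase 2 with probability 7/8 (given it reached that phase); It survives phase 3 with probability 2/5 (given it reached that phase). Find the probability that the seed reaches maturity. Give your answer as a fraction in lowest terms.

7/100

Each stage is reached only if all earlier stages succeed, so
P = 1/5 × 7/8 × 2/5 = 14/200 = 7/100.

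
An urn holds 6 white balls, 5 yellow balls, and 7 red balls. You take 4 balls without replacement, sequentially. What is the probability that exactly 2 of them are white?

11/34

One ordering (white drawn first) has probability 6/18 × 5/17 × 12/16 × 11/15 = 3960/73440 = 11/204.
There are C(4,2) = 6 such orderings, each equally likely, so P = 6 × 11/204 = 11/34.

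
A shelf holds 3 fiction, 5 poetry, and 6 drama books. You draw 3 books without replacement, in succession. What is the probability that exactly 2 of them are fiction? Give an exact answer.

33/364

One ordering (fiction drawn first) has probability 3/14 × 2/13 × 11/12 = 66/2184 = 11/364.
There are C(3,2) = 3 such orderings, each equally likely, so P = 3 × 11/364 = 33/364.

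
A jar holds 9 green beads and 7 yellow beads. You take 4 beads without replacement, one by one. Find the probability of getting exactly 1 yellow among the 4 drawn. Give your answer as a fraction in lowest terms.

One ordering (yellow drawn first) has probability 7/16 × 9/15 × 8/14 × 7/13 = 3528/43680 = 21/260.
There are C(4,1) = 4 such orderings, each equally likely, so P = 4 × 21/260 = 21/65.

21/65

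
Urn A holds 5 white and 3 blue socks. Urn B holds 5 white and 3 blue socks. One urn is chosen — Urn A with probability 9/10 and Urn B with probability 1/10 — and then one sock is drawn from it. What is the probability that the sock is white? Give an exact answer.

From Urn A: P(white) = 5/8.
From Urn B: P(white) = 5/8.
Total probability = (9/10)(5/8) + (1/10)(5/8) = 5/8.

5/8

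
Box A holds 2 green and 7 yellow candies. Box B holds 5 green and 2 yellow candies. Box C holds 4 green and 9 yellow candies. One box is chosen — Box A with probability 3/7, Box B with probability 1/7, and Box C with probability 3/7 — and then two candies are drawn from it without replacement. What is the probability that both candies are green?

From Box A: P(both green) = (2/9)(1/8) = 1/36.
From Box B: P(both green) = (5/7)(4/6) = 10/21.
From Box C: P(both green) = (4/13)(3/12) = 1/13.
Total probability = (3/7)(1/36) + (1/7)(10/21) + (3/7)(1/13) = 863/7644.

863/7644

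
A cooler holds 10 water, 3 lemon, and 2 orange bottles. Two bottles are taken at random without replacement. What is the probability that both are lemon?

1/35

P(all lemon) = 3/15 × 2/14 = 6/210 = 1/35.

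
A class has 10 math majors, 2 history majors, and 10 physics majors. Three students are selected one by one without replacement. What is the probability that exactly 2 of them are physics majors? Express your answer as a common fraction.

One ordering (physics majors drawn first) has probability 10/22 × 9/21 × 12/20 = 1080/9240 = 9/77.
There are C(3,2) = 3 such orderings, each equally likely, so P = 3 × 9/77 = 27/77.

27/77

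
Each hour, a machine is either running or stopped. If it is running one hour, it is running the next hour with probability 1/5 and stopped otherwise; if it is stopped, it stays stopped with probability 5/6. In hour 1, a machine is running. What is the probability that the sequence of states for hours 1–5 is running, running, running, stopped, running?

2/375

Hour 1 is given. For each transition, use the conditional probability from the current state:
P(running | running) = 1/5; P(running | running) = 1/5; P(stopped | running) = 4/5; P(running | stopped) = 1/6.
P = 1/5 × 1/5 × 4/5 × 1/6 = 4/750 = 2/375.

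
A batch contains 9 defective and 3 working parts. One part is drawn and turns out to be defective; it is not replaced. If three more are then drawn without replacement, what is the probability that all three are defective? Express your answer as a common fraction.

56/165

After the first draw, 8 of the remaining 11 parts are defective.
P = 8/11 × 7/10 × 6/9 = 336/990 = 56/165.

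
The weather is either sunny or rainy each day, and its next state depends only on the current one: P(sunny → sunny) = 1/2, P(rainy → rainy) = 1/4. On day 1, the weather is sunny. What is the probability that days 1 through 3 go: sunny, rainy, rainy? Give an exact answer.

Day 1 is given. For each transition, use the conditional probability from the current state:
P(rainy | sunny) = 1/2; P(rainy | rainy) = 1/4.
P = 1/2 × 1/4 = 1/8.

1/8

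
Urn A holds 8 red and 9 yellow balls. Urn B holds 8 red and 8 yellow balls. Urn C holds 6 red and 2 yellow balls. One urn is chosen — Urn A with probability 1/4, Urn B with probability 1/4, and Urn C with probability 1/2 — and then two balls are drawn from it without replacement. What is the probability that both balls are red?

5393/14280

From Urn A: P(both red) = (8/17)(7/16) = 7/34.
From Urn B: P(both red) = (8/16)(7/15) = 7/30.
From Urn C: P(both red) = (6/8)(5/7) = 15/28.
Total probability = (1/4)(7/34) + (1/4)(7/30) + (1/2)(15/28) = 5393/14280.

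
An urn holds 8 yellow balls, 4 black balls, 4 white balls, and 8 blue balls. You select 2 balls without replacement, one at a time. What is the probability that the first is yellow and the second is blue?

Multiply the probability of each draw given the previous ones:
P = 8/24 × 8/23 = 64/552 = 8/69.

8/69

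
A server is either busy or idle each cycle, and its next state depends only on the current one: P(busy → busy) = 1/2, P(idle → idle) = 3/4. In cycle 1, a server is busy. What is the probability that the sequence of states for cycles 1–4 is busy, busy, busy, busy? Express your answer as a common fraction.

1/8

Cycle 1 is given. For each transition, use the conditional probability from the current state:
P(busy | busy) = 1/2; P(busy | busy) = 1/2; P(busy | busy) = 1/2.
P = 1/2 × 1/2 × 1/2 = 1/8.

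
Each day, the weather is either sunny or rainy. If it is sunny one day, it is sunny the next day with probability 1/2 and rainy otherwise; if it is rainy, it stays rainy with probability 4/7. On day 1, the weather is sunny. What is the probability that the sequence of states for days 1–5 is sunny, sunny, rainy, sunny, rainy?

Day 1 is given. For each transition, use the conditional probability from the current state:
P(sunny | sunny) = 1/2; P(rainy | sunny) = 1/2; P(sunny | rainy) = 3/7; P(rainy | sunny) = 1/2.
P = 1/2 × 1/2 × 3/7 × 1/2 = 3/56.

3/56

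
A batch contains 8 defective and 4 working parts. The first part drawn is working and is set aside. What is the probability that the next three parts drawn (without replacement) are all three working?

With the first part removed, 3 working remain out of 11.
P = 3/11 × 2/10 × 1/9 = 6/990 = 1/165.

1/165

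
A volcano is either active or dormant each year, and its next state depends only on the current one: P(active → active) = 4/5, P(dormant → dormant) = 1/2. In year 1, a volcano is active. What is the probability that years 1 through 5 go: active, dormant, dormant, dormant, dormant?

1/40

Year 1 is given. For each transition, use the conditional probability from the current state:
P(dormant | active) = 1/5; P(dormant | dormant) = 1/2; P(dormant | dormant) = 1/2; P(dormant | dormant) = 1/2.
P = 1/5 × 1/2 × 1/2 × 1/2 = 1/40.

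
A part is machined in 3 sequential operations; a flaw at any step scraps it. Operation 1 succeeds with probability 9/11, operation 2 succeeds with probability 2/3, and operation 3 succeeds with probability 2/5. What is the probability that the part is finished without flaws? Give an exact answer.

Multiplying along the chain,
P = 9/11 × 2/3 × 2/5 = 36/165 = 12/55.

12/55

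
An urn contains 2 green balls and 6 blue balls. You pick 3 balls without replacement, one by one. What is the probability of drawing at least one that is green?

9/14

P(no green) = 6/8 × 5/7 × 4/6 = 120/336 = 5/14.
P(at least one) = 1 − 5/14 = 9/14.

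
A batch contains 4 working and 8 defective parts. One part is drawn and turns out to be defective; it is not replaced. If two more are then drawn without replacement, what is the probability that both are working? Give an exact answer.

With the first part removed, 4 working remain out of 11.
P = 4/11 × 3/10 = 12/110 = 6/55.

6/55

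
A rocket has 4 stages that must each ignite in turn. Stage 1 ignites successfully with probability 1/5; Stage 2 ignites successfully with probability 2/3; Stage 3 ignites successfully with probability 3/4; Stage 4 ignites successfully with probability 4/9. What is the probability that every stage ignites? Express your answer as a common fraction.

Multiplying along the chain,
P = 1/5 × 2/3 × 3/4 × 4/9 = 24/540 = 2/45.

2/45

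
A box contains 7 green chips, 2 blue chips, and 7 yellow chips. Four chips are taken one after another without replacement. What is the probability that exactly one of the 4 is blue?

One ordering (blue drawn first) has probability 2/16 × 14/15 × 13/14 × 12/13 = 4368/43680 = 1/10.
There are C(4,1) = 4 such orderings, each equally likely, so P = 4 × 1/10 = 2/5.

2/5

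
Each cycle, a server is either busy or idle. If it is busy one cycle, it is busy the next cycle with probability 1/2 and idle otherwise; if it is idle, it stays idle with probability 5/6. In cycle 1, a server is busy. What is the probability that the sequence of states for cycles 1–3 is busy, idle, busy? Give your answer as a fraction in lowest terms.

Cycle 1 is given. For each transition, use the conditional probability from the current state:
P(idle | busy) = 1/2; P(busy | idle) = 1/6.
P = 1/2 × 1/6 = 1/12.

1/12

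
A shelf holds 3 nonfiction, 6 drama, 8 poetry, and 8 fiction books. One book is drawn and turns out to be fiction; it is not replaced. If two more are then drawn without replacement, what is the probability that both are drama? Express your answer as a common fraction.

5/92

With the first book removed, 6 drama remain out of 24.
P = 6/24 × 5/23 = 30/552 = 5/92.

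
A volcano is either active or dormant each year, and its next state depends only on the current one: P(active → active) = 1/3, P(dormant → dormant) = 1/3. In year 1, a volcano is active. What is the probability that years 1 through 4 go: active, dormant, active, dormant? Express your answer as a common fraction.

Year 1 is given. For each transition, use the conditional probability from the current state:
P(dormant | active) = 2/3; P(active | dormant) = 2/3; P(dormant | active) = 2/3.
P = 2/3 × 2/3 × 2/3 = 8/27.

8/27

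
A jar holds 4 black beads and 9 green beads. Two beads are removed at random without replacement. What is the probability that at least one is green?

P(no green) = 4/13 × 3/12 = 12/156 = 1/13.
P(at least one) = 1 − 1/13 = 12/13.

12/13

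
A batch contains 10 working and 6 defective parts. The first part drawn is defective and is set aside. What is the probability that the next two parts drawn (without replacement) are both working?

3/7

After the first draw, 10 of the remaining 15 parts are working.
P = 10/15 × 9/14 = 90/210 = 3/7.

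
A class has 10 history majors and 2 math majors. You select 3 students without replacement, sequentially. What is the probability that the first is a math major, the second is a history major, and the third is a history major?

Multiply the probability of each draw given the previous ones:
P = 2/12 × 10/11 × 9/10 = 180/1320 = 3/22.

3/22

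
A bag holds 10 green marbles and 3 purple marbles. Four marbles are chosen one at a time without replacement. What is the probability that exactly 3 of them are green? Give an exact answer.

72/143

One ordering (green drawn first) has probability 10/13 × 9/12 × 8/11 × 3/10 = 2160/17160 = 18/143.
There are C(4,3) = 4 such orderings, each equally likely, so P = 4 × 18/143 = 72/143.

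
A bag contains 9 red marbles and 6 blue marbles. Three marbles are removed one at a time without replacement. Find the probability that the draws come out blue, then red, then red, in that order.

72/455

Each draw changes the counts, so multiply the conditional probabilities along the sequence:
P = 6/15 × 9/14 × 8/13 = 432/2730 = 72/455.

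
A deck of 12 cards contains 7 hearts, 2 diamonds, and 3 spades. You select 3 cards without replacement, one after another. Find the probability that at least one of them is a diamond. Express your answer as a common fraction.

5/11

P(no diamonds) = 10/12 × 9/11 × 8/10 = 720/1320 = 6/11.
P(at least one) = 1 − 6/11 = 5/11.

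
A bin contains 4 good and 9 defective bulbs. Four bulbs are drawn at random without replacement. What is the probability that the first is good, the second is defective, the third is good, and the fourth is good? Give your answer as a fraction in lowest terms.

Multiply the probability of each draw given the previous ones:
P = 4/13 × 9/12 × 3/11 × 2/10 = 216/17160 = 9/715.

9/715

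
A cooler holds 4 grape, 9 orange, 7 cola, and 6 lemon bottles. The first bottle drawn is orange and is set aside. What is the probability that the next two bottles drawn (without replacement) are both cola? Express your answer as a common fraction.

7/100

After the first draw, 7 of the remaining 25 bottles are cola.
P = 7/25 × 6/24 = 42/600 = 7/100.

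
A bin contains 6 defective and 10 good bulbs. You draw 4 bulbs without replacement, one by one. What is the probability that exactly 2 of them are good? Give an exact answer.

One ordering (good drawn first) has probability 10/16 × 9/15 × 6/14 × 5/13 = 2700/43680 = 45/728.
There are C(4,2) = 6 such orderings, each equally likely, so P = 6 × 45/728 = 135/364.

135/364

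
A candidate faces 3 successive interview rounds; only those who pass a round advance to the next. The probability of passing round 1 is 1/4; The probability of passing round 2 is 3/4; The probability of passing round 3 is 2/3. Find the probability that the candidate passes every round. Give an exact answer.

The events are sequential, so multiply the conditional probabilities:
P = 1/4 × 3/4 × 2/3 = 6/48 = 1/8.

1/8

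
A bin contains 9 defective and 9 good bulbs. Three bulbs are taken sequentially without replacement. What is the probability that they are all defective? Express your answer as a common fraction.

P(every draw is defective) = 9/18 × 8/17 × 7/16 = 504/4896 = 7/68.

7/68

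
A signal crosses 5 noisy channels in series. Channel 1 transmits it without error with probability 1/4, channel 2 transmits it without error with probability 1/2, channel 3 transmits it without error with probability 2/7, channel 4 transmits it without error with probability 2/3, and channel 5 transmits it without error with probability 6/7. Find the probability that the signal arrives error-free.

1/49

Each stage is reached only if all earlier stages succeed, so
P = 1/4 × 1/2 × 2/7 × 2/3 × 6/7 = 24/1176 = 1/49.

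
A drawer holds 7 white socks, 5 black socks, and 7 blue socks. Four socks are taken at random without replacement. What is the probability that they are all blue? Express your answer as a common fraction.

35/3876

P(every draw is blue) = 7/19 × 6/18 × 5/17 × 4/16 = 840/93024 = 35/3876.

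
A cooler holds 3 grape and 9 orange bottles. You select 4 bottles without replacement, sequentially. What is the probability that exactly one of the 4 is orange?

1/55

One ordering (orange drawn first) has probability 9/12 × 3/11 × 2/10 × 1/9 = 54/11880 = 1/220.
There are C(4,1) = 4 such orderings, each equally likely, so P = 4 × 1/220 = 1/55.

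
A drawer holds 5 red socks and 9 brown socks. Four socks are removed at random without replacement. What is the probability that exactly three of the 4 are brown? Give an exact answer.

One ordering (brown drawn first) has probability 9/14 × 8/13 × 7/12 × 5/11 = 2520/24024 = 15/143.
There are C(4,3) = 4 such orderings, each equally likely, so P = 4 × 15/143 = 60/143.

60/143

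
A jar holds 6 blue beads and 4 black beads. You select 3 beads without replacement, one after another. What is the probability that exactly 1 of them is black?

One ordering (black drawn first) has probability 4/10 × 6/9 × 5/8 = 120/720 = 1/6.
There are C(3,1) = 3 such orderings, each equally likely, so P = 3 × 1/6 = 1/2.

1/2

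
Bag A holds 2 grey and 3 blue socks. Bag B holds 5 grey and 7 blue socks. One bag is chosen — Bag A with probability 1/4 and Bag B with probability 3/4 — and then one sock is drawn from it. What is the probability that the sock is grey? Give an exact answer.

From Bag A: P(grey) = 2/5.
From Bag B: P(grey) = 5/12.
Total probability = (1/4)(2/5) + (3/4)(5/12) = 33/80.

33/80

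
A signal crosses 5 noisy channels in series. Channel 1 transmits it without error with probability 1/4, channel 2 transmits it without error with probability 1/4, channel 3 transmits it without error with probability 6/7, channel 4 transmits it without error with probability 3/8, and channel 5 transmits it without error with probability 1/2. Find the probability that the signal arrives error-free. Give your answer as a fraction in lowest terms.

9/896

Each stage is reached only if all earlier stages succeed, so
P = 1/4 × 1/4 × 6/7 × 3/8 × 1/2 = 18/1792 = 9/896.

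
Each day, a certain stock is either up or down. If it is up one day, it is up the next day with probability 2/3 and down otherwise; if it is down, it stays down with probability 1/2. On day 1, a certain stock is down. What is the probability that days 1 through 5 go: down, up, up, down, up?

1/18

Day 1 is given. For each transition, use the conditional probability from the current state:
P(up | down) = 1/2; P(up | up) = 2/3; P(down | up) = 1/3; P(up | down) = 1/2.
P = 1/2 × 2/3 × 1/3 × 1/2 = 2/36 = 1/18.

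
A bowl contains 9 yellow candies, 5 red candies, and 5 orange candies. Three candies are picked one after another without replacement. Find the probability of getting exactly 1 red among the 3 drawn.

455/969

One ordering (red drawn first) has probability 5/19 × 14/18 × 13/17 = 910/5814 = 455/2907.
There are C(3,1) = 3 such orderings, each equally likely, so P = 3 × 455/2907 = 455/969.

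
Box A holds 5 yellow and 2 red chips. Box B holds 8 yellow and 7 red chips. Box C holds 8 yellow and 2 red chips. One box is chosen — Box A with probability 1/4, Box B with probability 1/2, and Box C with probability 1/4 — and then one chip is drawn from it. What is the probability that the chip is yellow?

271/420

From Box A: P(yellow) = 5/7.
From Box B: P(yellow) = 8/15.
From Box C: P(yellow) = 8/10.
Total probability = (1/4)(5/7) + (1/2)(8/15) + (1/4)(8/10) = 271/420.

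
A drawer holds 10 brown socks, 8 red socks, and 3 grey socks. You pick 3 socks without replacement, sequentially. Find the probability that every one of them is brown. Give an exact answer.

12/133

P(all brown) = 10/21 × 9/20 × 8/19 = 720/7980 = 12/133.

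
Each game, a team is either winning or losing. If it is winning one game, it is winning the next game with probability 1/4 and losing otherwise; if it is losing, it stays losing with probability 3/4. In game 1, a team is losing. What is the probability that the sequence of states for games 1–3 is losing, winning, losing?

3/16

Game 1 is given. For each transition, use the conditional probability from the current state:
P(winning | losing) = 1/4; P(losing | winning) = 3/4.
P = 1/4 × 3/4 = 3/16.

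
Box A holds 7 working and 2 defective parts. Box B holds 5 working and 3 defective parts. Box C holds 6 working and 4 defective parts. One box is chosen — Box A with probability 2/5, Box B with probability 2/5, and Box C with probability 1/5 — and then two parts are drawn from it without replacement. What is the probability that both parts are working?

From Box A: P(both working) = (7/9)(6/8) = 7/12.
From Box B: P(both working) = (5/8)(4/7) = 5/14.
From Box C: P(both working) = (6/10)(5/9) = 1/3.
Total probability = (2/5)(7/12) + (2/5)(5/14) + (1/5)(1/3) = 31/70.

31/70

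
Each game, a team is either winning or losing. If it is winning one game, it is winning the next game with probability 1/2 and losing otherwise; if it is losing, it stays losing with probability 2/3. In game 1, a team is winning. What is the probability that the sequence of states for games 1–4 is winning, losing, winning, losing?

Game 1 is given. For each transition, use the conditional probability from the current state:
P(losing | winning) = 1/2; P(winning | losing) = 1/3; P(losing | winning) = 1/2.
P = 1/2 × 1/3 × 1/2 = 1/12.

1/12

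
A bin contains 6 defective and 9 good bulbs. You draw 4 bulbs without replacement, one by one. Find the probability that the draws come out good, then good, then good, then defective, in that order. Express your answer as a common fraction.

6/65

Each draw changes the counts, so multiply the conditional probabilities along the sequence:
P = 9/15 × 8/14 × 7/13 × 6/12 = 3024/32760 = 6/65.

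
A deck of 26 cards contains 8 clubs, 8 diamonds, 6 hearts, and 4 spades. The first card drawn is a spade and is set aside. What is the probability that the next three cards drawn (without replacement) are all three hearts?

With the first card removed, 6 hearts remain out of 25.
P = 6/25 × 5/24 × 4/23 = 120/13800 = 1/115.

1/115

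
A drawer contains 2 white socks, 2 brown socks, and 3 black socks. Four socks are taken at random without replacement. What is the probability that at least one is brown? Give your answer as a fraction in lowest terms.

P(no brown) = 5/7 × 4/6 × 3/5 × 2/4 = 120/840 = 1/7.
P(at least one) = 1 − 1/7 = 6/7.

6/7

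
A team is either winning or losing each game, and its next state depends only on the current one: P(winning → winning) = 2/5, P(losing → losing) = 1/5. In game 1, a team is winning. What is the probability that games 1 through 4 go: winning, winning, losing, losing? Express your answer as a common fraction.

Game 1 is given. For each transition, use the conditional probability from the current state:
P(winning | winning) = 2/5; P(losing | winning) = 3/5; P(losing | losing) = 1/5.
P = 2/5 × 3/5 × 1/5 = 6/125.

6/125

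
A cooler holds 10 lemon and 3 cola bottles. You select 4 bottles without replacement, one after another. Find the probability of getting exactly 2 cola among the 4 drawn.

27/143

One ordering (cola drawn first) has probability 3/13 × 2/12 × 10/11 × 9/10 = 540/17160 = 9/286.
There are C(4,2) = 6 such orderings, each equally likely, so P = 6 × 9/286 = 27/143.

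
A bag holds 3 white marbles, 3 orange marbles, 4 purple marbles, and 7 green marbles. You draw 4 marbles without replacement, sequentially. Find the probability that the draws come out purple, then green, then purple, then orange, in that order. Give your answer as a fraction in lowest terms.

3/680

Each draw changes the counts, so multiply the conditional probabilities along the sequence:
P = 4/17 × 7/16 × 3/15 × 3/14 = 252/57120 = 3/680.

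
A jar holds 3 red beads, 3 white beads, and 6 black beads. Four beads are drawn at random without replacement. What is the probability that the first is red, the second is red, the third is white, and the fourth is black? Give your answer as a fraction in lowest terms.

Multiply the probability of each draw given the previous ones:
P = 3/12 × 2/11 × 3/10 × 6/9 = 108/11880 = 1/110.

1/110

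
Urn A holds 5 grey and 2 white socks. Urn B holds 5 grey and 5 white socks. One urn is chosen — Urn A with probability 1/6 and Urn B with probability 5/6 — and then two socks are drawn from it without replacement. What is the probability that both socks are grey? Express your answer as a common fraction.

50/189

From Urn A: P(both grey) = (5/7)(4/6) = 10/21.
From Urn B: P(both grey) = (5/10)(4/9) = 2/9.
Total probability = (1/6)(10/21) + (5/6)(2/9) = 50/189.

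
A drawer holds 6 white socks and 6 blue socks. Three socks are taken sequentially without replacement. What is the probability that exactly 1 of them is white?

9/22

One ordering (white drawn first) has probability 6/12 × 6/11 × 5/10 = 180/1320 = 3/22.
There are C(3,1) = 3 such orderings, each equally likely, so P = 3 × 3/22 = 9/22.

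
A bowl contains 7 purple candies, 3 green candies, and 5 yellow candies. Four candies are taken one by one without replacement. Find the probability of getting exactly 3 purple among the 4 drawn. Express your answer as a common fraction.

8/39

One ordering (purple drawn first) has probability 7/15 × 6/14 × 5/13 × 8/12 = 1680/32760 = 2/39.
There are C(4,3) = 4 such orderings, each equally likely, so P = 4 × 2/39 = 8/39.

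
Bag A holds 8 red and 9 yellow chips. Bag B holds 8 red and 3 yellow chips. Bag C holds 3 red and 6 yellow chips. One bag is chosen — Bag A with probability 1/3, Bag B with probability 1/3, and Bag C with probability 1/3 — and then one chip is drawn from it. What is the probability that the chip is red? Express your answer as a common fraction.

From Bag A: P(red) = 8/17.
From Bag B: P(red) = 8/11.
From Bag C: P(red) = 3/9.
Total probability = (1/3)(8/17) + (1/3)(8/11) + (1/3)(3/9) = 859/1683.

859/1683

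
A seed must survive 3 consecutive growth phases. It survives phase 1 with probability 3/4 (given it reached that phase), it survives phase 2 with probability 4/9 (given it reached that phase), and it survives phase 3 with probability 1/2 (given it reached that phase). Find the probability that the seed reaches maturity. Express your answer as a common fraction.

Multiplying along the chain,
P = 3/4 × 4/9 × 1/2 = 12/72 = 1/6.

1/6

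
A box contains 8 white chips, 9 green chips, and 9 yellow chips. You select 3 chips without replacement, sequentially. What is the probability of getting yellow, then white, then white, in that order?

Each draw changes the counts, so multiply the conditional probabilities along the sequence:
P = 9/26 × 8/25 × 7/24 = 504/15600 = 21/650.

21/650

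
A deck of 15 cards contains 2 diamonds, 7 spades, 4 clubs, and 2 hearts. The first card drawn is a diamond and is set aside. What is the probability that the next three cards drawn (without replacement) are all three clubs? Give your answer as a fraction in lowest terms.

1/91

With the first card removed, 4 clubs remain out of 14.
P = 4/14 × 3/13 × 2/12 = 24/2184 = 1/91.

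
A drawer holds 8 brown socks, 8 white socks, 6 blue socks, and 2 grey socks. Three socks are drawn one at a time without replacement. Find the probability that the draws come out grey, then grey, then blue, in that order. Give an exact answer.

Multiply the probability of each draw given the previous ones:
P = 2/24 × 1/23 × 6/22 = 12/12144 = 1/1012.

1/1012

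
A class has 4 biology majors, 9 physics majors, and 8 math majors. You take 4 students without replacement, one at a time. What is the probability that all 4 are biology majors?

1/5985

P(every draw is a biology major) = 4/21 × 3/20 × 2/19 × 1/18 = 24/143640 = 1/5985.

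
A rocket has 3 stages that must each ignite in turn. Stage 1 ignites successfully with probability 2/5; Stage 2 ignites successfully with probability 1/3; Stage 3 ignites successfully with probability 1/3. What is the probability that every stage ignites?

The events are sequential, so multiply the conditional probabilities:
P = 2/5 × 1/3 × 1/3 = 2/45.

2/45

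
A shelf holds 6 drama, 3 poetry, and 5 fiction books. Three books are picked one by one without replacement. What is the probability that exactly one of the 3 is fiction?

45/91

One ordering (fiction drawn first) has probability 5/14 × 9/13 × 8/12 = 360/2184 = 15/91.
There are C(3,1) = 3 such orderings, each equally likely, so P = 3 × 15/91 = 45/91.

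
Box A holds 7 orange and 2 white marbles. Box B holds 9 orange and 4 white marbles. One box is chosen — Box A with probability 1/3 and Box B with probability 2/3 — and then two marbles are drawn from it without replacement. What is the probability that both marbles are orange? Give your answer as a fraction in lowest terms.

235/468

From Box A: P(both orange) = (7/9)(6/8) = 7/12.
From Box B: P(both orange) = (9/13)(8/12) = 6/13.
Total probability = (1/3)(7/12) + (2/3)(6/13) = 235/468.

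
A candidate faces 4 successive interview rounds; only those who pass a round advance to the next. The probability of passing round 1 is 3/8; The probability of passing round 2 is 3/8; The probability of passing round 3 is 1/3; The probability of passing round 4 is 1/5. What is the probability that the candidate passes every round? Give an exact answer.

The events are sequential, so multiply the conditional probabilities:
P = 3/8 × 3/8 × 1/3 × 1/5 = 9/960 = 3/320.

3/320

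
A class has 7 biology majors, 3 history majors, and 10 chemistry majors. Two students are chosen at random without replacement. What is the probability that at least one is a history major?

P(no history majors) = 17/20 × 16/19 = 272/380 = 68/95.
P(at least one) = 1 − 68/95 = 27/95.

27/95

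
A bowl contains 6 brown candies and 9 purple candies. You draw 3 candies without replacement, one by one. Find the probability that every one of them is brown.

P(every draw is brown) = 6/15 × 5/14 × 4/13 = 120/2730 = 4/91.

4/91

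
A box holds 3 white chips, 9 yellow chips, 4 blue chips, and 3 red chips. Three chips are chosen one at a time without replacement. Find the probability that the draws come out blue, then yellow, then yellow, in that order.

16/323

Multiply the probability of each draw given the previous ones:
P = 4/19 × 9/18 × 8/17 = 288/5814 = 16/323.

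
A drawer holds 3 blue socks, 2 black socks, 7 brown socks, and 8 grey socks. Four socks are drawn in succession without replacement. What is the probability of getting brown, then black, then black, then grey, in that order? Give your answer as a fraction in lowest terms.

Multiply the probability of each draw given the previous ones:
P = 7/20 × 2/19 × 1/18 × 8/17 = 112/116280 = 14/14535.

14/14535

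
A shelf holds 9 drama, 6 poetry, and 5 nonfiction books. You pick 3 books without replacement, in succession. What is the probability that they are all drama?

P(every draw is drama) = 9/20 × 8/19 × 7/18 = 504/6840 = 7/95.

7/95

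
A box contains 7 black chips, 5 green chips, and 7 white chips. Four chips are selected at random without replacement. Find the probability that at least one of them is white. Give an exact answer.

1127/1292

P(no white) = 12/19 × 11/18 × 10/17 × 9/16 = 11880/93024 = 165/1292.
P(at least one) = 1 − 165/1292 = 1127/1292.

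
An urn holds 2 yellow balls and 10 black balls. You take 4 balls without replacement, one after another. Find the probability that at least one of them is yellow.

P(no yellow) = 10/12 × 9/11 × 8/10 × 7/9 = 5040/11880 = 14/33.
P(at least one) = 1 − 14/33 = 19/33.

19/33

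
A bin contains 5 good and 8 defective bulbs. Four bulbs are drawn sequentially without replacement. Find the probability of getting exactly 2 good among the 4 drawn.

56/143

One ordering (good drawn first) has probability 5/13 × 4/12 × 8/11 × 7/10 = 1120/17160 = 28/429.
There are C(4,2) = 6 such orderings, each equally likely, so P = 6 × 28/429 = 56/143.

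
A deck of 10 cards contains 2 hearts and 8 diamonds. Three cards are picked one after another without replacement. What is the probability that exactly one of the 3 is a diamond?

One ordering (a diamond drawn first) has probability 8/10 × 2/9 × 1/8 = 16/720 = 1/45.
There are C(3,1) = 3 such orderings, each equally likely, so P = 3 × 1/45 = 1/15.

1/15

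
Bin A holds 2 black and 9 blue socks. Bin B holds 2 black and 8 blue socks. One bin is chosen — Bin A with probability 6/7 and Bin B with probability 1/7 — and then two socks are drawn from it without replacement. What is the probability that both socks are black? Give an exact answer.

13/693

From Bin A: P(both black) = (2/11)(1/10) = 1/55.
From Bin B: P(both black) = (2/10)(1/9) = 1/45.
Total probability = (6/7)(1/55) + (1/7)(1/45) = 13/693.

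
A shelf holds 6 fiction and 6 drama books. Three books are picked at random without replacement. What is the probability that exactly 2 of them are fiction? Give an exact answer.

9/22

One ordering (fiction drawn first) has probability 6/12 × 5/11 × 6/10 = 180/1320 = 3/22.
There are C(3,2) = 3 such orderings, each equally likely, so P = 3 × 3/22 = 9/22.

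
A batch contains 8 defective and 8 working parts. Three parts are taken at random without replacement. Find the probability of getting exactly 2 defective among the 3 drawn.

One ordering (defective drawn first) has probability 8/16 × 7/15 × 8/14 = 448/3360 = 2/15.
There are C(3,2) = 3 such orderings, each equally likely, so P = 3 × 2/15 = 2/5.

2/5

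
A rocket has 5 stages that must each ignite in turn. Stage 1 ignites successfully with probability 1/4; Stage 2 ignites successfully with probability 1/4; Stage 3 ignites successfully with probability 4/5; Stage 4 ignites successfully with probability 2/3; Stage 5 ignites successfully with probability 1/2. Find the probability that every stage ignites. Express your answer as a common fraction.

The events are sequential, so multiply the conditional probabilities:
P = 1/4 × 1/4 × 4/5 × 2/3 × 1/2 = 8/480 = 1/60.

1/60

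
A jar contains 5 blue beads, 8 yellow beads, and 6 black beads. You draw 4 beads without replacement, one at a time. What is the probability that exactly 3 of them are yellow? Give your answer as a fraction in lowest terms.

154/969

One ordering (yellow drawn first) has probability 8/19 × 7/18 × 6/17 × 11/16 = 3696/93024 = 77/1938.
There are C(4,3) = 4 such orderings, each equally likely, so P = 4 × 77/1938 = 154/969.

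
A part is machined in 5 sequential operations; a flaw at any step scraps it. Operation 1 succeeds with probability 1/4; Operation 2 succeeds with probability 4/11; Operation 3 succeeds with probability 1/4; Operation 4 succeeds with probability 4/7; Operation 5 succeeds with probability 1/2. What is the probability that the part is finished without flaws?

1/154

Each stage is reached only if all earlier stages succeed, so
P = 1/4 × 4/11 × 1/4 × 4/7 × 1/2 = 16/2464 = 1/154.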